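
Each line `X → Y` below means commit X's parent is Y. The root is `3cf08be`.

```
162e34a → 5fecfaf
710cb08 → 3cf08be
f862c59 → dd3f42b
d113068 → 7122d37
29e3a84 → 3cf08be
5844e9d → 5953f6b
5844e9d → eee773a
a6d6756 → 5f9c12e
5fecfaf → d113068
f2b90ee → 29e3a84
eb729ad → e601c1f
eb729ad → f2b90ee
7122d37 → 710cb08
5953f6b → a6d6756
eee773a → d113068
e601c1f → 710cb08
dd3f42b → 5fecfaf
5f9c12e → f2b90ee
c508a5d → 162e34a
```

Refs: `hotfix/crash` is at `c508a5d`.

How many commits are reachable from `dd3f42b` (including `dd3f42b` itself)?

6

Walking parent pointers from dd3f42b: reachable set = {3cf08be, 5fecfaf, 710cb08, 7122d37, d113068, dd3f42b}.
That is 6 commits.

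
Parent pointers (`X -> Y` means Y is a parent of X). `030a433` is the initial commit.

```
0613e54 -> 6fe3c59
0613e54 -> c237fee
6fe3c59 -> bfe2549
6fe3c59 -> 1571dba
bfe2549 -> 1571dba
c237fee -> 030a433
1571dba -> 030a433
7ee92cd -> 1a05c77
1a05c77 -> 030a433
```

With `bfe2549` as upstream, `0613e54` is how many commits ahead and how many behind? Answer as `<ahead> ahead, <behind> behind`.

Reachable from 0613e54: {030a433, 0613e54, 1571dba, 6fe3c59, bfe2549, c237fee}.
Reachable from bfe2549: {030a433, 1571dba, bfe2549}.
Only in 0613e54's history (ahead): {0613e54, 6fe3c59, c237fee} — 3.
Only in bfe2549's history (behind): {} — 0.

3 ahead, 0 behind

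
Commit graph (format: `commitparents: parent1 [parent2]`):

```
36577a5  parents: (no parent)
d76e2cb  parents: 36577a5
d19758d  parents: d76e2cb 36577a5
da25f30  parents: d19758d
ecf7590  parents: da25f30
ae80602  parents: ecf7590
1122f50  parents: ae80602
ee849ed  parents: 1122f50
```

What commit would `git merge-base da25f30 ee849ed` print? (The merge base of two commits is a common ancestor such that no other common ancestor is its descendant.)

Ancestors of da25f30: {36577a5, d19758d, d76e2cb, da25f30}.
Ancestors of ee849ed: {1122f50, 36577a5, ae80602, d19758d, d76e2cb, da25f30, ecf7590, ee849ed}.
Common ancestors: {36577a5, d19758d, d76e2cb, da25f30}.
Among these, da25f30 is not an ancestor of any other common ancestor — it is the merge base.

da25f30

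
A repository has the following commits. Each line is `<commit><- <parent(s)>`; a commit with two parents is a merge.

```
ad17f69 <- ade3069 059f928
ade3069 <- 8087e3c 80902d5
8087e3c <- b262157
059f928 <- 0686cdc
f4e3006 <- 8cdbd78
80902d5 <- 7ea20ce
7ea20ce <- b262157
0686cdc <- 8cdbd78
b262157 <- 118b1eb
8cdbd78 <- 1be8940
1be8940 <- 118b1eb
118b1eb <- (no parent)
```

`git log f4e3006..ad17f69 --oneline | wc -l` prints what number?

8

Reachable from ad17f69: {059f928, 0686cdc, 118b1eb, 1be8940, 7ea20ce, 8087e3c, 80902d5, 8cdbd78, ad17f69, ade3069, b262157}.
Reachable from f4e3006: {118b1eb, 1be8940, 8cdbd78, f4e3006}.
In ad17f69's history but not f4e3006's: {059f928, 0686cdc, 7ea20ce, 8087e3c, 80902d5, ad17f69, ade3069, b262157} — 8 commits.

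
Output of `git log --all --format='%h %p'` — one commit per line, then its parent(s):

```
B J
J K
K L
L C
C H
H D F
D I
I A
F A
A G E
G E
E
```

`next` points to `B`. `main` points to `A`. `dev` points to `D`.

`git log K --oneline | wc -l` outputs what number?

Walking parent pointers from K: reachable set = {A, C, D, E, F, G, H, I, K, L}.
That is 10 commits.

10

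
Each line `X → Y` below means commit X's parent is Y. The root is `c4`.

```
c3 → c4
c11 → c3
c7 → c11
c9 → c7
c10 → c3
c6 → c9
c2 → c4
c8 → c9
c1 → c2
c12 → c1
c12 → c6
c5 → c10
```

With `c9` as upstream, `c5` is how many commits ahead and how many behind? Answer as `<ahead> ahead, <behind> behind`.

Reachable from c5: {c10, c3, c4, c5}.
Reachable from c9: {c11, c3, c4, c7, c9}.
Only in c5's history (ahead): {c10, c5} — 2.
Only in c9's history (behind): {c11, c7, c9} — 3.

2 ahead, 3 behind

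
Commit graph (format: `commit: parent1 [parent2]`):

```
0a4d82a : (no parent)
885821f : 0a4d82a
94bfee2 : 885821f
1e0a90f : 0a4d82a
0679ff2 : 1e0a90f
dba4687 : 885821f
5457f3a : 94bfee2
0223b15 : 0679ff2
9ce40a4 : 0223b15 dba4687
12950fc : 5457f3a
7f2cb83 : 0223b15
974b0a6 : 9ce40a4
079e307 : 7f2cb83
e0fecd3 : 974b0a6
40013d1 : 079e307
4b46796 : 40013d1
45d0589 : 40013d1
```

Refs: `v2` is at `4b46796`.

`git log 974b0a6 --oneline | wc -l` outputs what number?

8

Walking parent pointers from 974b0a6: reachable set = {0223b15, 0679ff2, 0a4d82a, 1e0a90f, 885821f, 974b0a6, 9ce40a4, dba4687}.
That is 8 commits.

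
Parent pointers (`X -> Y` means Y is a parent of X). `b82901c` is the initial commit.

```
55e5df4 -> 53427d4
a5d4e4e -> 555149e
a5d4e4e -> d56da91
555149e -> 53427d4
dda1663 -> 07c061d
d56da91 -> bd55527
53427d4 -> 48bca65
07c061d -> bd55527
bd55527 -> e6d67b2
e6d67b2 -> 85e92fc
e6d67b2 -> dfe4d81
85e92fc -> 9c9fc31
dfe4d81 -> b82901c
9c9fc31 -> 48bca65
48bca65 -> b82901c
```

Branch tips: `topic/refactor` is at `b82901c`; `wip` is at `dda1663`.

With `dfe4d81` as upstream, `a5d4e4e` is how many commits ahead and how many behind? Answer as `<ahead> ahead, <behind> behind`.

9 ahead, 0 behind

Reachable from a5d4e4e: {48bca65, 53427d4, 555149e, 85e92fc, 9c9fc31, a5d4e4e, b82901c, bd55527, d56da91, dfe4d81, e6d67b2}.
Reachable from dfe4d81: {b82901c, dfe4d81}.
Only in a5d4e4e's history (ahead): {48bca65, 53427d4, 555149e, 85e92fc, 9c9fc31, a5d4e4e, bd55527, d56da91, e6d67b2} — 9.
Only in dfe4d81's history (behind): {} — 0.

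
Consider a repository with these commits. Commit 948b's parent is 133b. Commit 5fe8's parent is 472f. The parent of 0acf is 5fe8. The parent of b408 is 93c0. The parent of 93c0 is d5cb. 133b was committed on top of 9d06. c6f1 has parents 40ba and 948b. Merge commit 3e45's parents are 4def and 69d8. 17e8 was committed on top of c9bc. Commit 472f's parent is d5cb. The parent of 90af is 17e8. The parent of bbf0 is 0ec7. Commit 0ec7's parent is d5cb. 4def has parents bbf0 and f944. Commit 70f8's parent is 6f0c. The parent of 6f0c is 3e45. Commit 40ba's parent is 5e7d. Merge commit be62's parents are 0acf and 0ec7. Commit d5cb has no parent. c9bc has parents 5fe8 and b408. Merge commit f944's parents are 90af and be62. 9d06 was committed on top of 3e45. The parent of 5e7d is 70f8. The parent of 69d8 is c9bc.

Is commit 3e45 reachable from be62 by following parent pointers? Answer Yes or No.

No

Ancestors of be62: {0acf, 0ec7, 472f, 5fe8, be62, d5cb}.
3e45 is not in that set, so it is not an ancestor of be62.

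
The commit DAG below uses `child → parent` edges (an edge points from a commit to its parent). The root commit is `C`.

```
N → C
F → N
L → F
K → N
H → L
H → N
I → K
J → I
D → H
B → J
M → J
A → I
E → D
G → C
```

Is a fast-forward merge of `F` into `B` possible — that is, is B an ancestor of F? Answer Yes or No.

A fast-forward from B to F is possible iff B is an ancestor of F.
Ancestors of F: {C, F, N}.
B is not among them, so fast-forward is not possible.

No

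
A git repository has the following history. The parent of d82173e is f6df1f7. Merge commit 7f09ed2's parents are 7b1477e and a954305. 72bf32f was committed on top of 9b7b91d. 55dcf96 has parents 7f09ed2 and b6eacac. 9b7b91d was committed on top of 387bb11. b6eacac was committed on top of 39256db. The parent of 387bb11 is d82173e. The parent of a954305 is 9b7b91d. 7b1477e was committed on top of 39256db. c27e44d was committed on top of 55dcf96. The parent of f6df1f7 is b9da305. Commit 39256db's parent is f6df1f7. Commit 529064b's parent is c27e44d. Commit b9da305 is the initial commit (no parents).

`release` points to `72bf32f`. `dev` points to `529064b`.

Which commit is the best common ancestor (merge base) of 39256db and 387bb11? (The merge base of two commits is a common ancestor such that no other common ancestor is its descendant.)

Ancestors of 39256db: {39256db, b9da305, f6df1f7}.
Ancestors of 387bb11: {387bb11, b9da305, d82173e, f6df1f7}.
Common ancestors: {b9da305, f6df1f7}.
Among these, f6df1f7 is not an ancestor of any other common ancestor — it is the merge base.

f6df1f7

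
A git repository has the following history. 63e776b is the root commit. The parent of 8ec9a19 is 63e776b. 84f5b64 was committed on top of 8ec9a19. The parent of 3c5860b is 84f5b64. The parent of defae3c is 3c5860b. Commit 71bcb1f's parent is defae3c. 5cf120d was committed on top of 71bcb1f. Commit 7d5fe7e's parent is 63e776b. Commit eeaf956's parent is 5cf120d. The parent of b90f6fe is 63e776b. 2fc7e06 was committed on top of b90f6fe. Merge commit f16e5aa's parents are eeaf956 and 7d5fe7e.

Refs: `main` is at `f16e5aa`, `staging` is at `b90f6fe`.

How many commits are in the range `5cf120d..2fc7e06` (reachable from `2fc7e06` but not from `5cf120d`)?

Reachable from 2fc7e06: {2fc7e06, 63e776b, b90f6fe}.
Reachable from 5cf120d: {3c5860b, 5cf120d, 63e776b, 71bcb1f, 84f5b64, 8ec9a19, defae3c}.
In 2fc7e06's history but not 5cf120d's: {2fc7e06, b90f6fe} — 2 commits.

2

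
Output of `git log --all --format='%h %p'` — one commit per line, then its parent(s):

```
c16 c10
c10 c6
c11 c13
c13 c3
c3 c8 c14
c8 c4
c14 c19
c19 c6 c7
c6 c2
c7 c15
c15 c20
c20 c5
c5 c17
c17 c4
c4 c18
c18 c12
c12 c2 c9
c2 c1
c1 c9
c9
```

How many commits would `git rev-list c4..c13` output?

Reachable from c13: {c1, c12, c13, c14, c15, c17, c18, c19, c2, c20, c3, c4, c5, c6, c7, c8, c9}.
Reachable from c4: {c1, c12, c18, c2, c4, c9}.
In c13's history but not c4's: {c13, c14, c15, c17, c19, c20, c3, c5, c6, c7, c8} — 11 commits.

11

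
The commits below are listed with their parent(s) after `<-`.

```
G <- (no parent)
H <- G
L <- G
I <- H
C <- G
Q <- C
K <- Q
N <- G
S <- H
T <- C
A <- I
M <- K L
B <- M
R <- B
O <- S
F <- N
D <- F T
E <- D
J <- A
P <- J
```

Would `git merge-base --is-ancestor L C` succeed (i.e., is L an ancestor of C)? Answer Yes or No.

Ancestors of C: {C, G}.
L is not in that set, so it is not an ancestor of C.

No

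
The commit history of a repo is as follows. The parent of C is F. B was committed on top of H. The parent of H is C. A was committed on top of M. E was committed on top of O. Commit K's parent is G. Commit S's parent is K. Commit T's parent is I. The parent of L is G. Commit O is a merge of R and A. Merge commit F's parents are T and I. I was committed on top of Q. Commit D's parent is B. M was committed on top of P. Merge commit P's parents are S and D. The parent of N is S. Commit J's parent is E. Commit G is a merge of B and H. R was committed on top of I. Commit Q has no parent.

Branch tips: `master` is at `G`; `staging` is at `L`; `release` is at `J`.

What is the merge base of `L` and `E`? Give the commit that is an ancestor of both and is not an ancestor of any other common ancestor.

G

Ancestors of L: {B, C, F, G, H, I, L, Q, T}.
Ancestors of E: {A, B, C, D, E, F, G, H, I, K, M, O, P, Q, R, S, T}.
Common ancestors: {B, C, F, G, H, I, Q, T}.
Among these, G is not an ancestor of any other common ancestor — it is the merge base.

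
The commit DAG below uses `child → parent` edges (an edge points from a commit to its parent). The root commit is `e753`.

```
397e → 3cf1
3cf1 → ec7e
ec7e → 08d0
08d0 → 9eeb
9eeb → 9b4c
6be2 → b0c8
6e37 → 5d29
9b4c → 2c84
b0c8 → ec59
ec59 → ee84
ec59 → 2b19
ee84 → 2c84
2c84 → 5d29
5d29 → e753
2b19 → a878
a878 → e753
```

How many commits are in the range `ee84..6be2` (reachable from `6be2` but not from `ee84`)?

5

Reachable from 6be2: {2b19, 2c84, 5d29, 6be2, a878, b0c8, e753, ec59, ee84}.
Reachable from ee84: {2c84, 5d29, e753, ee84}.
In 6be2's history but not ee84's: {2b19, 6be2, a878, b0c8, ec59} — 5 commits.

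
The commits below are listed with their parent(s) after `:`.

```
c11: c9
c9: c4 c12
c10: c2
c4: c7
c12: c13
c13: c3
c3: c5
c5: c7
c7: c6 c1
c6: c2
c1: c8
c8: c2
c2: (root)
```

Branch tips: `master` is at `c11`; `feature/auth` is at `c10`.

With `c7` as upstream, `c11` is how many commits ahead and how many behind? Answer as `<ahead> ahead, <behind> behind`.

Reachable from c11: {c1, c11, c12, c13, c2, c3, c4, c5, c6, c7, c8, c9}.
Reachable from c7: {c1, c2, c6, c7, c8}.
Only in c11's history (ahead): {c11, c12, c13, c3, c4, c5, c9} — 7.
Only in c7's history (behind): {} — 0.

7 ahead, 0 behind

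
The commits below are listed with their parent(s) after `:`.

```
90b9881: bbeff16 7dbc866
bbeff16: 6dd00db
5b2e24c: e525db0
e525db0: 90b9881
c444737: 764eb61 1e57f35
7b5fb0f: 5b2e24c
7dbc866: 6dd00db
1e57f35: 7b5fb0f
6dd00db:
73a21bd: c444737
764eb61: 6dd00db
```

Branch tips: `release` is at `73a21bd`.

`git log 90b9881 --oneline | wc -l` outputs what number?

4

Walking parent pointers from 90b9881: reachable set = {6dd00db, 7dbc866, 90b9881, bbeff16}.
That is 4 commits.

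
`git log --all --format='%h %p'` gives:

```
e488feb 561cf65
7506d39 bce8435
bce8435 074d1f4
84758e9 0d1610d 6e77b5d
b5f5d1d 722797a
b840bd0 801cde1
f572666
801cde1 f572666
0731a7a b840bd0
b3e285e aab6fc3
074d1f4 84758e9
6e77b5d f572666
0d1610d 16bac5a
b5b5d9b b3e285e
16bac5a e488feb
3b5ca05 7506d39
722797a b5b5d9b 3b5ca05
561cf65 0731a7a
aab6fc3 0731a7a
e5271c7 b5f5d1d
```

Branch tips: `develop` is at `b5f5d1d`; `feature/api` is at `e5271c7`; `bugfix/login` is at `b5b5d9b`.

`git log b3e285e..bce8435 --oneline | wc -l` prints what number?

Reachable from bce8435: {0731a7a, 074d1f4, 0d1610d, 16bac5a, 561cf65, 6e77b5d, 801cde1, 84758e9, b840bd0, bce8435, e488feb, f572666}.
Reachable from b3e285e: {0731a7a, 801cde1, aab6fc3, b3e285e, b840bd0, f572666}.
In bce8435's history but not b3e285e's: {074d1f4, 0d1610d, 16bac5a, 561cf65, 6e77b5d, 84758e9, bce8435, e488feb} — 8 commits.

8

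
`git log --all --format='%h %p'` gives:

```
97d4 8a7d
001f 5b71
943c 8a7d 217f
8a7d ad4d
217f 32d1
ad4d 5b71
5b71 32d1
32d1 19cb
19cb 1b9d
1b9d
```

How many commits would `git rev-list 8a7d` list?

Walking parent pointers from 8a7d: reachable set = {19cb, 1b9d, 32d1, 5b71, 8a7d, ad4d}.
That is 6 commits.

6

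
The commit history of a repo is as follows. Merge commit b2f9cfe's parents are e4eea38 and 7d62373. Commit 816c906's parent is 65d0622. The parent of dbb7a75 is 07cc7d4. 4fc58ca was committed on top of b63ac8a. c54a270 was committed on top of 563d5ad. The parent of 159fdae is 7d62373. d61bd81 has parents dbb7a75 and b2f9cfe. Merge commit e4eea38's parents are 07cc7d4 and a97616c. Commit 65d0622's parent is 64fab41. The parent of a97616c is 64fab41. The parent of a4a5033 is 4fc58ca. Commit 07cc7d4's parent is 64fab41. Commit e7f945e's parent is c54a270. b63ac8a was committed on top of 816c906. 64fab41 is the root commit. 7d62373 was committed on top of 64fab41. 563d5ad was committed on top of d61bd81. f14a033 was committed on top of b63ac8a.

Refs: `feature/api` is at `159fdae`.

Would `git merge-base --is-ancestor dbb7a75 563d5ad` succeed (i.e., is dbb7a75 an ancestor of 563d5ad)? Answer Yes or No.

Yes

Ancestors of 563d5ad (commits reachable by following parents): {07cc7d4, 563d5ad, 64fab41, 7d62373, a97616c, b2f9cfe, d61bd81, dbb7a75, e4eea38}.
dbb7a75 is in that set, so it is an ancestor of 563d5ad.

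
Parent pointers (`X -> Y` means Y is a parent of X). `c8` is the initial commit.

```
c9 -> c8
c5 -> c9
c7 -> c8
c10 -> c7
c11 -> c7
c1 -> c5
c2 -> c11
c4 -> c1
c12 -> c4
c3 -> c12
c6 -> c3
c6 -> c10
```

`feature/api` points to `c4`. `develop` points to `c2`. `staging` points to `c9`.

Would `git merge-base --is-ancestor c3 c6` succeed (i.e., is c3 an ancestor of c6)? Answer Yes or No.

Ancestors of c6 (commits reachable by following parents): {c1, c10, c12, c3, c4, c5, c6, c7, c8, c9}.
c3 is in that set, so it is an ancestor of c6.

Yes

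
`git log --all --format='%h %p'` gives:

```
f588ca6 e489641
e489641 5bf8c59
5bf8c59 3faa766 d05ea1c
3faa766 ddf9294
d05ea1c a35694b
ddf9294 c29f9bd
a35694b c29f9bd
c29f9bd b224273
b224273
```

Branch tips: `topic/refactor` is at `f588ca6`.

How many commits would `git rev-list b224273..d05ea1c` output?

Reachable from d05ea1c: {a35694b, b224273, c29f9bd, d05ea1c}.
Reachable from b224273: {b224273}.
In d05ea1c's history but not b224273's: {a35694b, c29f9bd, d05ea1c} — 3 commits.

3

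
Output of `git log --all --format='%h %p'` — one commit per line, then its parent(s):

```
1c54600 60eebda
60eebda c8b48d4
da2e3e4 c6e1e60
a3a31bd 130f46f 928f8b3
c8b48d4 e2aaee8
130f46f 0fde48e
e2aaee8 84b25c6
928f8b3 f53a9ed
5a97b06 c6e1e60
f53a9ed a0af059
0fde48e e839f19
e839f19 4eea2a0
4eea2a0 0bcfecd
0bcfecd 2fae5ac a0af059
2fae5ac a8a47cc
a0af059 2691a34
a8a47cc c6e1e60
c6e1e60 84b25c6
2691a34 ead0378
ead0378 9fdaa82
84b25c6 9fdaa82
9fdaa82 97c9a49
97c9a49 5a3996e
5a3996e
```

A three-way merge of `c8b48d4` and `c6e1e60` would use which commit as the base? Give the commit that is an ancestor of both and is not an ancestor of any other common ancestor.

84b25c6

Ancestors of c8b48d4: {5a3996e, 84b25c6, 97c9a49, 9fdaa82, c8b48d4, e2aaee8}.
Ancestors of c6e1e60: {5a3996e, 84b25c6, 97c9a49, 9fdaa82, c6e1e60}.
Common ancestors: {5a3996e, 84b25c6, 97c9a49, 9fdaa82}.
Among these, 84b25c6 is not an ancestor of any other common ancestor — it is the merge base.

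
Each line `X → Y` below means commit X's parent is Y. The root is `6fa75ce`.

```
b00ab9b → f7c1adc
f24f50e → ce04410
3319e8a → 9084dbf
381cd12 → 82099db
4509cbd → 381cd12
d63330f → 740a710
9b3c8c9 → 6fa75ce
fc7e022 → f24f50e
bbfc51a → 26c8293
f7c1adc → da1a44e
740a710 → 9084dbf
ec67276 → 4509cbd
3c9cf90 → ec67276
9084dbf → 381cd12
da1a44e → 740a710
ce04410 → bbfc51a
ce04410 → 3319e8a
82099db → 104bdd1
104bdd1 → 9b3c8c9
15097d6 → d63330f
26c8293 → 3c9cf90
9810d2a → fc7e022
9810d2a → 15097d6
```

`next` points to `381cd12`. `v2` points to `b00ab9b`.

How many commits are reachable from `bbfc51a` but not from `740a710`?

Reachable from bbfc51a: {104bdd1, 26c8293, 381cd12, 3c9cf90, 4509cbd, 6fa75ce, 82099db, 9b3c8c9, bbfc51a, ec67276}.
Reachable from 740a710: {104bdd1, 381cd12, 6fa75ce, 740a710, 82099db, 9084dbf, 9b3c8c9}.
In bbfc51a's history but not 740a710's: {26c8293, 3c9cf90, 4509cbd, bbfc51a, ec67276} — 5 commits.

5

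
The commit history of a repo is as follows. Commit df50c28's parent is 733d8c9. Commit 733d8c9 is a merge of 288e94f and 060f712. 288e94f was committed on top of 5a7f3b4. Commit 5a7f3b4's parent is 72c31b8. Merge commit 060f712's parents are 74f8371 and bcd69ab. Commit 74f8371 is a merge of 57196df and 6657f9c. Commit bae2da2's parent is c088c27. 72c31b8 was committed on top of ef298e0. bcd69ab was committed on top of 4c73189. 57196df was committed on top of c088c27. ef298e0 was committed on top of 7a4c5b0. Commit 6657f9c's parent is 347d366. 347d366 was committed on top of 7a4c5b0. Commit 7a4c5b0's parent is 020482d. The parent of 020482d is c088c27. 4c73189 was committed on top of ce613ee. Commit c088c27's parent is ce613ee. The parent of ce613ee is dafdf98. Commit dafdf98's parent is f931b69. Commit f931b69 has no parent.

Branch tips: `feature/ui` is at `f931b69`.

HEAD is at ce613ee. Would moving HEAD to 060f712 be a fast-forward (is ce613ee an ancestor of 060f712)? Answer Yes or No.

A fast-forward from ce613ee to 060f712 is possible iff ce613ee is an ancestor of 060f712.
Ancestors of 060f712: {020482d, 060f712, 347d366, 4c73189, 57196df, 6657f9c, 74f8371, 7a4c5b0, bcd69ab, c088c27, ce613ee, dafdf98, f931b69}.
ce613ee is among them, so fast-forward is possible.

Yes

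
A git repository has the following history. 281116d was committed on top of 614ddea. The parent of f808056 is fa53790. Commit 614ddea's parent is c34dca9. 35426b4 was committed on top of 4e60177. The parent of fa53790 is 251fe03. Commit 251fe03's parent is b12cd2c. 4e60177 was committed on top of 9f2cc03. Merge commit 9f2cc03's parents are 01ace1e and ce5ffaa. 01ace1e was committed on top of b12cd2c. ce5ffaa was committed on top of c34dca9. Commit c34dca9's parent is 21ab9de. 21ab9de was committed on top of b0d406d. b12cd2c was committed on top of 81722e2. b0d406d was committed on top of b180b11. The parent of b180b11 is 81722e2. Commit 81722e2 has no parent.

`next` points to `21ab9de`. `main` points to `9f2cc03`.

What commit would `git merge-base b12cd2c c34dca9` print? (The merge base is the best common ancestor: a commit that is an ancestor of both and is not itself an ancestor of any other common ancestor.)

81722e2

Ancestors of b12cd2c: {81722e2, b12cd2c}.
Ancestors of c34dca9: {21ab9de, 81722e2, b0d406d, b180b11, c34dca9}.
Common ancestors: {81722e2}.
The only common ancestor is 81722e2, so it is the merge base.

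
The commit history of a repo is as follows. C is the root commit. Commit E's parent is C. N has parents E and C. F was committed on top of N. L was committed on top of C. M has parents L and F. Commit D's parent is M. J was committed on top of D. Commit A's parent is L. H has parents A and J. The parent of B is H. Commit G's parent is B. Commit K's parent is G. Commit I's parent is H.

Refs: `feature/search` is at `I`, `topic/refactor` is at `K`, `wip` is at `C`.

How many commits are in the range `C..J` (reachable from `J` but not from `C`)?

7

Reachable from J: {C, D, E, F, J, L, M, N}.
Reachable from C: {C}.
In J's history but not C's: {D, E, F, J, L, M, N} — 7 commits.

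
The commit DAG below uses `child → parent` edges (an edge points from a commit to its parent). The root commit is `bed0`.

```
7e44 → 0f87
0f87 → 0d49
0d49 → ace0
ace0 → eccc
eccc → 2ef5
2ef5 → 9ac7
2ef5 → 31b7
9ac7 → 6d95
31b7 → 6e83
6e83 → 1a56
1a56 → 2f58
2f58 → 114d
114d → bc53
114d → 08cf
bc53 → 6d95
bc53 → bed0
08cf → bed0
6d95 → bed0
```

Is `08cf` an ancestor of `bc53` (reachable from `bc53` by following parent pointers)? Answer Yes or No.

Ancestors of bc53: {6d95, bc53, bed0}.
08cf is not in that set, so it is not an ancestor of bc53.

No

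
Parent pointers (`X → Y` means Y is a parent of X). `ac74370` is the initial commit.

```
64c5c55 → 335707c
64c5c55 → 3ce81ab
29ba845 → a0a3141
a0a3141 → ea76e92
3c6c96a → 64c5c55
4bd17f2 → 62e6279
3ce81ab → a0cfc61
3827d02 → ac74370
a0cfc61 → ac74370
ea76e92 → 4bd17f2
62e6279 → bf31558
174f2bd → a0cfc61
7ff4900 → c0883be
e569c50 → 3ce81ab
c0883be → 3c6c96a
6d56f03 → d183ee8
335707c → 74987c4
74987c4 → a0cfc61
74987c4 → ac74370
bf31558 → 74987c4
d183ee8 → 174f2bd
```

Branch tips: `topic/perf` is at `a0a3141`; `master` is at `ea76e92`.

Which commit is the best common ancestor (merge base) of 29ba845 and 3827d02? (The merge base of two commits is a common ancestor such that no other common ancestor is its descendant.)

Ancestors of 29ba845: {29ba845, 4bd17f2, 62e6279, 74987c4, a0a3141, a0cfc61, ac74370, bf31558, ea76e92}.
Ancestors of 3827d02: {3827d02, ac74370}.
Common ancestors: {ac74370}.
The only common ancestor is ac74370, so it is the merge base.

ac74370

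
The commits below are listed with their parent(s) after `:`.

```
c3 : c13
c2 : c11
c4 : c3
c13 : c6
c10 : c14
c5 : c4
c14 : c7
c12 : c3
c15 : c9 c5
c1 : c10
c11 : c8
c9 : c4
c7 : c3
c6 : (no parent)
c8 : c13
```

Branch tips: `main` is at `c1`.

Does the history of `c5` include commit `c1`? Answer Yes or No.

No

Ancestors of c5: {c13, c3, c4, c5, c6}.
c1 is not in that set, so it is not an ancestor of c5.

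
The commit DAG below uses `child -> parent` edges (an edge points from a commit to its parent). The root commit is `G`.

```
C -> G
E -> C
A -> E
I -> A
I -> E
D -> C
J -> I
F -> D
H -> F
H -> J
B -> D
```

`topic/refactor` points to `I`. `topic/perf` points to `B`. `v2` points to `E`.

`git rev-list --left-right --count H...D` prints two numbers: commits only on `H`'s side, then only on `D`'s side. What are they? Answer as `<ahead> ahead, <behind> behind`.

6 ahead, 0 behind

Reachable from H: {A, C, D, E, F, G, H, I, J}.
Reachable from D: {C, D, G}.
Only in H's history (ahead): {A, E, F, H, I, J} — 6.
Only in D's history (behind): {} — 0.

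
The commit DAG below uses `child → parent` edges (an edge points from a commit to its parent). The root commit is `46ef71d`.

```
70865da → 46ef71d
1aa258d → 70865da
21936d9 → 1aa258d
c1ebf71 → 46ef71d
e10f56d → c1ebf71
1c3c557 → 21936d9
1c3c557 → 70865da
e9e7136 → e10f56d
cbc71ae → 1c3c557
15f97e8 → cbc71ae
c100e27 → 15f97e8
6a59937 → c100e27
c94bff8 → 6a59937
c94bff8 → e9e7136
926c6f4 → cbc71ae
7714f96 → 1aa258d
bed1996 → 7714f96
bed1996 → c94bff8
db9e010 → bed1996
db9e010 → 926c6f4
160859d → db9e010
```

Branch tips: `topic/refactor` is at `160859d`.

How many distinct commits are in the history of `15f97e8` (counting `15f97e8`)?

7

Walking parent pointers from 15f97e8: reachable set = {15f97e8, 1aa258d, 1c3c557, 21936d9, 46ef71d, 70865da, cbc71ae}.
That is 7 commits.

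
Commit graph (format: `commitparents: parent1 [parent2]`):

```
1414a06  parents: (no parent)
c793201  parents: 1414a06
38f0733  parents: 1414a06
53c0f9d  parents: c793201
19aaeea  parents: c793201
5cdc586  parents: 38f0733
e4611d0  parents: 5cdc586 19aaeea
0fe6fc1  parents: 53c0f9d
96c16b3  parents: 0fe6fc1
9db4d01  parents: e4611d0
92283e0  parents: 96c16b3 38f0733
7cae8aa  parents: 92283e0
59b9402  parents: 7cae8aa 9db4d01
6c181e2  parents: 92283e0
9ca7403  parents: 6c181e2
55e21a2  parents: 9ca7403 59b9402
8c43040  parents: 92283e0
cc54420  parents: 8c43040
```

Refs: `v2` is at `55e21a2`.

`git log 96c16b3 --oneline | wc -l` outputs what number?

5

Walking parent pointers from 96c16b3: reachable set = {0fe6fc1, 1414a06, 53c0f9d, 96c16b3, c793201}.
That is 5 commits.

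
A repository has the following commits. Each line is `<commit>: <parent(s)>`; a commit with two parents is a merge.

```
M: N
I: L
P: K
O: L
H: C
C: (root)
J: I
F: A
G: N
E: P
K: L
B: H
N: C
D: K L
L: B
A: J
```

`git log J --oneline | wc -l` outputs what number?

6

Walking parent pointers from J: reachable set = {B, C, H, I, J, L}.
That is 6 commits.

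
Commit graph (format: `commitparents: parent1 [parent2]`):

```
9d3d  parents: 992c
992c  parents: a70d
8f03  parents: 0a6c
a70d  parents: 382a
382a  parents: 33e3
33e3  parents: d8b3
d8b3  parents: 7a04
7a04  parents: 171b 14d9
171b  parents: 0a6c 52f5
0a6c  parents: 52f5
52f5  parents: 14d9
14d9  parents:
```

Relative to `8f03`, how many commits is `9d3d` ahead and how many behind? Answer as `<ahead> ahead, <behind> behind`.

8 ahead, 1 behind

Reachable from 9d3d: {0a6c, 14d9, 171b, 33e3, 382a, 52f5, 7a04, 992c, 9d3d, a70d, d8b3}.
Reachable from 8f03: {0a6c, 14d9, 52f5, 8f03}.
Only in 9d3d's history (ahead): {171b, 33e3, 382a, 7a04, 992c, 9d3d, a70d, d8b3} — 8.
Only in 8f03's history (behind): {8f03} — 1.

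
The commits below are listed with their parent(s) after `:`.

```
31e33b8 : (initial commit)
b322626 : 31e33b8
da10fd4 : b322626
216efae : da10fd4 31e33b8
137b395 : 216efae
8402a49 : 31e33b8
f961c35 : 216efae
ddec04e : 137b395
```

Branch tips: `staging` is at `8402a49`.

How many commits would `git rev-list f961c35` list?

5

Walking parent pointers from f961c35: reachable set = {216efae, 31e33b8, b322626, da10fd4, f961c35}.
That is 5 commits.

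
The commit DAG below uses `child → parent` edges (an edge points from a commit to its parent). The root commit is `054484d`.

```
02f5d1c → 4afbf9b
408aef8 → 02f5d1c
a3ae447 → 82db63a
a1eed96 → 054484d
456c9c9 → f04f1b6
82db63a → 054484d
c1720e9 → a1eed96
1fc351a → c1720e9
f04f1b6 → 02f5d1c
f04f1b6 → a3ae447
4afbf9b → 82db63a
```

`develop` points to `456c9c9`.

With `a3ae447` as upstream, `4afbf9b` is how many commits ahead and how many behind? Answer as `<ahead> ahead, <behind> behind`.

1 ahead, 1 behind

Reachable from 4afbf9b: {054484d, 4afbf9b, 82db63a}.
Reachable from a3ae447: {054484d, 82db63a, a3ae447}.
Only in 4afbf9b's history (ahead): {4afbf9b} — 1.
Only in a3ae447's history (behind): {a3ae447} — 1.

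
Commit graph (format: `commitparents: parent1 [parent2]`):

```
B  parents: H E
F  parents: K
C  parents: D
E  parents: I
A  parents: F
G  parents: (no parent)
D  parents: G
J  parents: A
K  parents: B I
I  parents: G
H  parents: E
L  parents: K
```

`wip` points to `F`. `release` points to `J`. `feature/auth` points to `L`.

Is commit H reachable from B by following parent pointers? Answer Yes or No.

Ancestors of B (commits reachable by following parents): {B, E, G, H, I}.
H is in that set, so it is an ancestor of B.

Yes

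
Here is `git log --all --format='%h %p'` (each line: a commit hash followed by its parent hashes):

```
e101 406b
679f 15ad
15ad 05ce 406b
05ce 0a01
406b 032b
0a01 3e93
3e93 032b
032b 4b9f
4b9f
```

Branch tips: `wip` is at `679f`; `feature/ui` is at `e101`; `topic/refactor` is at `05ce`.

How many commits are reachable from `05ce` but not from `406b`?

Reachable from 05ce: {032b, 05ce, 0a01, 3e93, 4b9f}.
Reachable from 406b: {032b, 406b, 4b9f}.
In 05ce's history but not 406b's: {05ce, 0a01, 3e93} — 3 commits.

3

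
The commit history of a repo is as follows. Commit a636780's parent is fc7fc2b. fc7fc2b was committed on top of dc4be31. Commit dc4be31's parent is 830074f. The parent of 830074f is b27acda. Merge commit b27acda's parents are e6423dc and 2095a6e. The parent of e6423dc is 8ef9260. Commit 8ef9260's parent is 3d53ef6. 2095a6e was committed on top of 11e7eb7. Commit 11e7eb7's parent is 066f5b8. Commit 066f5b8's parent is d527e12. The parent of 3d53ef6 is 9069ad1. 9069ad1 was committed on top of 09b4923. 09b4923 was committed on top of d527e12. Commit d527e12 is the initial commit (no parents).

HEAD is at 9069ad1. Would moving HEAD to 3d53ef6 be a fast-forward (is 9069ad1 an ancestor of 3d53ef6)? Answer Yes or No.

Yes

A fast-forward from 9069ad1 to 3d53ef6 is possible iff 9069ad1 is an ancestor of 3d53ef6.
Ancestors of 3d53ef6: {09b4923, 3d53ef6, 9069ad1, d527e12}.
9069ad1 is among them, so fast-forward is possible.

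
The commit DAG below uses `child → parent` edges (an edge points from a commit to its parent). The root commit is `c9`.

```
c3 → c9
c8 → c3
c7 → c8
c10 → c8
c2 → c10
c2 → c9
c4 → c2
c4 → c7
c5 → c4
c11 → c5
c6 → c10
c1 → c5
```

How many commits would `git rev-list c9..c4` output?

Reachable from c4: {c10, c2, c3, c4, c7, c8, c9}.
Reachable from c9: {c9}.
In c4's history but not c9's: {c10, c2, c3, c4, c7, c8} — 6 commits.

6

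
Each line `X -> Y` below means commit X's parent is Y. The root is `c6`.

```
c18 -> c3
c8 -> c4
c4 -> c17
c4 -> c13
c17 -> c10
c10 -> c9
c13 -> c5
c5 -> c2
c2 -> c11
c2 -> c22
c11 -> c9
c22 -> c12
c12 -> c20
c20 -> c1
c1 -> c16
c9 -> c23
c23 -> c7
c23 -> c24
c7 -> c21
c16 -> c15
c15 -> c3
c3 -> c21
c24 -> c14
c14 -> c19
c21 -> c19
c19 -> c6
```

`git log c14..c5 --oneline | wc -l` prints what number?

Reachable from c5: {c1, c11, c12, c14, c15, c16, c19, c2, c20, c21, c22, c23, c24, c3, c5, c6, c7, c9}.
Reachable from c14: {c14, c19, c6}.
In c5's history but not c14's: {c1, c11, c12, c15, c16, c2, c20, c21, c22, c23, c24, c3, c5, c7, c9} — 15 commits.

15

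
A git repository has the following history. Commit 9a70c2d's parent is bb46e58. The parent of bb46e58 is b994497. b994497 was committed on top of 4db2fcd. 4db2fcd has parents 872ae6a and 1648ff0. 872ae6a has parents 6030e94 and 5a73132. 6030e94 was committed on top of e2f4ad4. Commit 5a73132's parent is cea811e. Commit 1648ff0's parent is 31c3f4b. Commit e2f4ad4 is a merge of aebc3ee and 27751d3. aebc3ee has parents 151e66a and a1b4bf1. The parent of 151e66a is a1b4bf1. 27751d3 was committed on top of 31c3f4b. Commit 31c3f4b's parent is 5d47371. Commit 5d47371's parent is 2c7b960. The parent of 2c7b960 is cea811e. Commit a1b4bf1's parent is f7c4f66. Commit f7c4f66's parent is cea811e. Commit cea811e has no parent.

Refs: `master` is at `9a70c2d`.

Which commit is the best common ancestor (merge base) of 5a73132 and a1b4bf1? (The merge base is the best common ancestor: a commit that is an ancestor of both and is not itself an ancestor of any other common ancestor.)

cea811e

Ancestors of 5a73132: {5a73132, cea811e}.
Ancestors of a1b4bf1: {a1b4bf1, cea811e, f7c4f66}.
Common ancestors: {cea811e}.
The only common ancestor is cea811e, so it is the merge base.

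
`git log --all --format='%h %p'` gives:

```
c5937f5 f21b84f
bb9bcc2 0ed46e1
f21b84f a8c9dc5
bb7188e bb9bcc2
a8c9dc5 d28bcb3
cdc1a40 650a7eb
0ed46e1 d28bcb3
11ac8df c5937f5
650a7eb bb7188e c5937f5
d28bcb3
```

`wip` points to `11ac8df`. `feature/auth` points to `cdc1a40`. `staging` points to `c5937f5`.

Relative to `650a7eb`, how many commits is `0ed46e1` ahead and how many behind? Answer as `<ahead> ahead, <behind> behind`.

0 ahead, 6 behind

Reachable from 0ed46e1: {0ed46e1, d28bcb3}.
Reachable from 650a7eb: {0ed46e1, 650a7eb, a8c9dc5, bb7188e, bb9bcc2, c5937f5, d28bcb3, f21b84f}.
Only in 0ed46e1's history (ahead): {} — 0.
Only in 650a7eb's history (behind): {650a7eb, a8c9dc5, bb7188e, bb9bcc2, c5937f5, f21b84f} — 6.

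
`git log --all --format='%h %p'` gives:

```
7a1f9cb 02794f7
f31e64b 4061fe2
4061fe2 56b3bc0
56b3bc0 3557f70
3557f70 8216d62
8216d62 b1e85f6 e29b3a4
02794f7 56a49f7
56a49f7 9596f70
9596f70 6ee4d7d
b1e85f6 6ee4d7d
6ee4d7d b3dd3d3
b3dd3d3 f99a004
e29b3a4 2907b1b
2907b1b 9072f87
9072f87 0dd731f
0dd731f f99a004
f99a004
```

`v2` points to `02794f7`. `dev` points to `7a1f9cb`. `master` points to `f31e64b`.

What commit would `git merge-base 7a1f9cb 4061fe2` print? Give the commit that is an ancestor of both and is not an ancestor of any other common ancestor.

Ancestors of 7a1f9cb: {02794f7, 56a49f7, 6ee4d7d, 7a1f9cb, 9596f70, b3dd3d3, f99a004}.
Ancestors of 4061fe2: {0dd731f, 2907b1b, 3557f70, 4061fe2, 56b3bc0, 6ee4d7d, 8216d62, 9072f87, b1e85f6, b3dd3d3, e29b3a4, f99a004}.
Common ancestors: {6ee4d7d, b3dd3d3, f99a004}.
Among these, 6ee4d7d is not an ancestor of any other common ancestor — it is the merge base.

6ee4d7d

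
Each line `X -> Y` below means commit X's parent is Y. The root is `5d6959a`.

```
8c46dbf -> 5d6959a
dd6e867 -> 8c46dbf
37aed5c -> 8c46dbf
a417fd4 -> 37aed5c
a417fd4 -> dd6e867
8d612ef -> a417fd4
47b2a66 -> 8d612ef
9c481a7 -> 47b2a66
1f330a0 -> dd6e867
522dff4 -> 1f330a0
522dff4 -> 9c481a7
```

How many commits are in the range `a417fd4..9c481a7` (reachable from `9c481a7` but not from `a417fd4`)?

Reachable from 9c481a7: {37aed5c, 47b2a66, 5d6959a, 8c46dbf, 8d612ef, 9c481a7, a417fd4, dd6e867}.
Reachable from a417fd4: {37aed5c, 5d6959a, 8c46dbf, a417fd4, dd6e867}.
In 9c481a7's history but not a417fd4's: {47b2a66, 8d612ef, 9c481a7} — 3 commits.

3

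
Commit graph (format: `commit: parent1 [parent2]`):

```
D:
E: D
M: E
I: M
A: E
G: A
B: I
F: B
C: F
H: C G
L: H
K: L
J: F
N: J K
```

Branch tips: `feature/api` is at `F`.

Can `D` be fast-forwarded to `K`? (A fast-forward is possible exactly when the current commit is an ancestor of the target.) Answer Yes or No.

Yes

A fast-forward from D to K is possible iff D is an ancestor of K.
Ancestors of K: {A, B, C, D, E, F, G, H, I, K, L, M}.
D is among them, so fast-forward is possible.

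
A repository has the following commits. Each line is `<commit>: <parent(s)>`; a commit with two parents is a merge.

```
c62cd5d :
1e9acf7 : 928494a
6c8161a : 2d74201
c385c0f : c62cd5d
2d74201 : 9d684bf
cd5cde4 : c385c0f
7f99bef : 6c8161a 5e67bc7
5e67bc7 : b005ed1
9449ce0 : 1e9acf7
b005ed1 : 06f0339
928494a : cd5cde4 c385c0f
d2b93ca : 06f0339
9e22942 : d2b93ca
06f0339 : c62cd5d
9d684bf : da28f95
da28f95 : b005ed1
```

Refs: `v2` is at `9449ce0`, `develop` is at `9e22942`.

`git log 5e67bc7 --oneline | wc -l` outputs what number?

4

Walking parent pointers from 5e67bc7: reachable set = {06f0339, 5e67bc7, b005ed1, c62cd5d}.
That is 4 commits.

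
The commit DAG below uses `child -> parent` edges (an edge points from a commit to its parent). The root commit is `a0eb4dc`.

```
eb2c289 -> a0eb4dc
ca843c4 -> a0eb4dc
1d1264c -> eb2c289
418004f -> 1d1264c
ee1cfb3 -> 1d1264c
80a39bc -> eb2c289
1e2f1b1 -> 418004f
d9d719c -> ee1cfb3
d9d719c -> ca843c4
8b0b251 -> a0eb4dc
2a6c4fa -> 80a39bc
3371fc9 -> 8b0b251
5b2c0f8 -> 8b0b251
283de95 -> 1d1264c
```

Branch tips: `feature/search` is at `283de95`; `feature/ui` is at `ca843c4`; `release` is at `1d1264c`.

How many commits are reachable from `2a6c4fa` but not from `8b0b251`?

3

Reachable from 2a6c4fa: {2a6c4fa, 80a39bc, a0eb4dc, eb2c289}.
Reachable from 8b0b251: {8b0b251, a0eb4dc}.
In 2a6c4fa's history but not 8b0b251's: {2a6c4fa, 80a39bc, eb2c289} — 3 commits.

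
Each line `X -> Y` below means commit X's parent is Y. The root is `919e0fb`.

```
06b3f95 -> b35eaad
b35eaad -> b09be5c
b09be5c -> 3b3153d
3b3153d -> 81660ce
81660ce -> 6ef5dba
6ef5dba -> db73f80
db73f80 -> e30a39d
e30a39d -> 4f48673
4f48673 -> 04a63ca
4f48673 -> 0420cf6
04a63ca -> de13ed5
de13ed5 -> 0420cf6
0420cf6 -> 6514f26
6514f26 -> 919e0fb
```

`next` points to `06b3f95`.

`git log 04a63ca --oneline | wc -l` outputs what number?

5

Walking parent pointers from 04a63ca: reachable set = {0420cf6, 04a63ca, 6514f26, 919e0fb, de13ed5}.
That is 5 commits.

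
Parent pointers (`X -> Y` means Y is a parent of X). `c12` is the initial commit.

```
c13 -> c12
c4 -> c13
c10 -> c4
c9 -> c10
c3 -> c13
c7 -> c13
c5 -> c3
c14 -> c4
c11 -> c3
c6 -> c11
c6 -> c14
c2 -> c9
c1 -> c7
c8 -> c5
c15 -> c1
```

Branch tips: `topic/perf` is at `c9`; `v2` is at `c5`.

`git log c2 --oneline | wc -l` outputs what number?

6

Walking parent pointers from c2: reachable set = {c10, c12, c13, c2, c4, c9}.
That is 6 commits.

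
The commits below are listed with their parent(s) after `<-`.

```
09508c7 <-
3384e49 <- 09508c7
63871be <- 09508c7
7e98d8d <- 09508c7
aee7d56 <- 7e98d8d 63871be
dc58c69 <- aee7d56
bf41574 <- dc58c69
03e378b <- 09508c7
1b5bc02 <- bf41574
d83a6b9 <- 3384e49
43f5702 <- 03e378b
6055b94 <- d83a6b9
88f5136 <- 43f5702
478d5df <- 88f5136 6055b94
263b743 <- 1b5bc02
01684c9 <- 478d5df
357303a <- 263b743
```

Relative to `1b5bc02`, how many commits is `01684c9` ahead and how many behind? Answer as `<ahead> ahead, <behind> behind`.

8 ahead, 6 behind

Reachable from 01684c9: {01684c9, 03e378b, 09508c7, 3384e49, 43f5702, 478d5df, 6055b94, 88f5136, d83a6b9}.
Reachable from 1b5bc02: {09508c7, 1b5bc02, 63871be, 7e98d8d, aee7d56, bf41574, dc58c69}.
Only in 01684c9's history (ahead): {01684c9, 03e378b, 3384e49, 43f5702, 478d5df, 6055b94, 88f5136, d83a6b9} — 8.
Only in 1b5bc02's history (behind): {1b5bc02, 63871be, 7e98d8d, aee7d56, bf41574, dc58c69} — 6.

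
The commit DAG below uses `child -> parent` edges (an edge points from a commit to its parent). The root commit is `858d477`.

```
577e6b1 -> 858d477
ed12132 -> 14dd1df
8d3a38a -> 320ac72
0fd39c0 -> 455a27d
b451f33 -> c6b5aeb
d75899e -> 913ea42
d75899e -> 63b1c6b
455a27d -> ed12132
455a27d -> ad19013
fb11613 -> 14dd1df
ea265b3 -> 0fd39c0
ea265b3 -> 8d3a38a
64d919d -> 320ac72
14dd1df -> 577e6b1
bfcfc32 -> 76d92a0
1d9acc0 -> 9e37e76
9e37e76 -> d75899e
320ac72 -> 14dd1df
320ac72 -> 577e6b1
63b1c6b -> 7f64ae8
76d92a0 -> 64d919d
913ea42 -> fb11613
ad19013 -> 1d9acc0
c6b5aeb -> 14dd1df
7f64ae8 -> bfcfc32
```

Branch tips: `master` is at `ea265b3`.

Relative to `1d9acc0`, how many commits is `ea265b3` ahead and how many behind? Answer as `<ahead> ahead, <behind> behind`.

Reachable from ea265b3: {0fd39c0, 14dd1df, 1d9acc0, 320ac72, 455a27d, 577e6b1, 63b1c6b, 64d919d, 76d92a0, 7f64ae8, 858d477, 8d3a38a, 913ea42, 9e37e76, ad19013, bfcfc32, d75899e, ea265b3, ed12132, fb11613}.
Reachable from 1d9acc0: {14dd1df, 1d9acc0, 320ac72, 577e6b1, 63b1c6b, 64d919d, 76d92a0, 7f64ae8, 858d477, 913ea42, 9e37e76, bfcfc32, d75899e, fb11613}.
Only in ea265b3's history (ahead): {0fd39c0, 455a27d, 8d3a38a, ad19013, ea265b3, ed12132} — 6.
Only in 1d9acc0's history (behind): {} — 0.

6 ahead, 0 behind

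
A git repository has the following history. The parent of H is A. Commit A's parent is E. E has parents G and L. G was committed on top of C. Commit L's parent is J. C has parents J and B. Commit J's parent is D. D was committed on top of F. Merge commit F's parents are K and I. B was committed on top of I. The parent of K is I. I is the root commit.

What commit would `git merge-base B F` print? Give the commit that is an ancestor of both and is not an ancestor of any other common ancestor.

Ancestors of B: {B, I}.
Ancestors of F: {F, I, K}.
Common ancestors: {I}.
The only common ancestor is I, so it is the merge base.

I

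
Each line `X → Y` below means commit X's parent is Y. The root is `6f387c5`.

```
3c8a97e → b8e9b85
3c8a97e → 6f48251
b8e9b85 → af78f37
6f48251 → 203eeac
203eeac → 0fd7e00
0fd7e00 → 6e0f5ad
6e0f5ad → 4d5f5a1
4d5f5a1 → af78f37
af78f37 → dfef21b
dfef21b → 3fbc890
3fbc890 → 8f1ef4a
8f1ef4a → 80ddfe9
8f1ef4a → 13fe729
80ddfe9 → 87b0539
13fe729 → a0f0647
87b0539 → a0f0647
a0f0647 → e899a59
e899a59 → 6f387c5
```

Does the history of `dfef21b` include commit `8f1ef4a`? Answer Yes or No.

Ancestors of dfef21b (commits reachable by following parents): {13fe729, 3fbc890, 6f387c5, 80ddfe9, 87b0539, 8f1ef4a, a0f0647, dfef21b, e899a59}.
8f1ef4a is in that set, so it is an ancestor of dfef21b.

Yes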